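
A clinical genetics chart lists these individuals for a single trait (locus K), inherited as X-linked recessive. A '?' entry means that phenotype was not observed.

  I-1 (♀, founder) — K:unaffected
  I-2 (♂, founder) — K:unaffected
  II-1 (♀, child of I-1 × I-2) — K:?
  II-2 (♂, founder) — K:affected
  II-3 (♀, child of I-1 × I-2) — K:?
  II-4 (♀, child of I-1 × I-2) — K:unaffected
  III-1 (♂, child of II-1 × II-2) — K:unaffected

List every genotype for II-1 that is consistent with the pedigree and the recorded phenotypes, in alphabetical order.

II-1 ∈ {X^KX^K, X^KX^k}

K/I-1 un ·: X^KX^K|X^KX^k
K/I-2 un ·: X^KY
K/II-1 ? I-1×I-2: X^KX^K|X^KX^k
K/II-2 aff ·: X^kY
K/II-3 ? I-1×I-2: X^KX^K|X^KX^k
K/II-4 un I-1×I-2: X^KX^K|X^KX^k
K/III-1 un II-1×II-2: X^KY
⇒ K over [I-1,I-2,II-1,II-2,II-3,II-4,III-1]: 9 consistent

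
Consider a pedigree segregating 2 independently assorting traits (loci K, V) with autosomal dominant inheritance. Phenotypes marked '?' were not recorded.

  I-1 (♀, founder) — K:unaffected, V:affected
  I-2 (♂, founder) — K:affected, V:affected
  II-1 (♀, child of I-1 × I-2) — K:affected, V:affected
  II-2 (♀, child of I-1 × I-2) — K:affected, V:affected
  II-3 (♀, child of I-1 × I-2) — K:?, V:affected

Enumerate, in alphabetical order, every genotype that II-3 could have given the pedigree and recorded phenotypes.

K/I-1 un ·: kk
K/I-2 aff ·: Kk|KK
K/II-1 aff I-1×I-2: Kk
K/II-2 aff I-1×I-2: Kk
K/II-3 ? I-1×I-2: kk|Kk
⇒ K over [I-1,I-2,II-1,II-2,II-3]: 3 consistent
V/I-1 aff ·: Vv|VV
V/I-2 aff ·: Vv|VV
V/II-1 aff I-1×I-2: Vv|VV
V/II-2 aff I-1×I-2: Vv|VV
V/II-3 aff I-1×I-2: Vv|VV
⇒ V over [I-1,I-2,II-1,II-2,II-3]: 25 consistent

II-3 ∈ {Kk VV, Kk Vv, kk VV, kk Vv}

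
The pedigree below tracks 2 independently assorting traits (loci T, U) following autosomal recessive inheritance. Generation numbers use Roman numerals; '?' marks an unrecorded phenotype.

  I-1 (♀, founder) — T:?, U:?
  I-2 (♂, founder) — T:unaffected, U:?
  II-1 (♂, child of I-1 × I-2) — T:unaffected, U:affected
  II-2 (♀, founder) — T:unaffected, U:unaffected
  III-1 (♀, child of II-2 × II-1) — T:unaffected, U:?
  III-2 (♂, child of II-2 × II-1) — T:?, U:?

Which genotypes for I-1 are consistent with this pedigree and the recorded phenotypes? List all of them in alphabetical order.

T/I-1 ? ·: TT|Tt|tt
T/I-2 un ·: TT|Tt
T/II-1 un I-1×I-2: TT|Tt
T/II-2 un ·: TT|Tt
T/III-1 un II-2×II-1: TT|Tt
T/III-2 ? II-2×II-1: TT|Tt|tt
⇒ T over [I-1,I-2,II-1,II-2,III-1,III-2]: 70 consistent
U/I-1 ? ·: Uu|uu
U/I-2 ? ·: Uu|uu
U/II-1 aff I-1×I-2: uu
U/II-2 un ·: UU|Uu
U/III-1 ? II-2×II-1: Uu|uu
U/III-2 ? II-2×II-1: Uu|uu
⇒ U over [I-1,I-2,II-1,II-2,III-1,III-2]: 20 consistent

I-1 ∈ {TT Uu, TT uu, Tt Uu, Tt uu, tt Uu, tt uu}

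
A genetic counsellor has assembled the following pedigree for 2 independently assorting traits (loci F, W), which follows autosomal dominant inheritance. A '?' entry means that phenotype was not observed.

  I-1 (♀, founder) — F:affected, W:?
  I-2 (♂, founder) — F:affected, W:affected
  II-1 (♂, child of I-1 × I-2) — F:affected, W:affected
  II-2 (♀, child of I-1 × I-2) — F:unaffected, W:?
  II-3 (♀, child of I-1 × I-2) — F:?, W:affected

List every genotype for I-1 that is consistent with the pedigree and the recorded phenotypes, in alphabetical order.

F/I-1 aff ·: Ff
F/I-2 aff ·: Ff
F/II-1 aff I-1×I-2: Ff|FF
F/II-2 un I-1×I-2: ff
F/II-3 ? I-1×I-2: ff|Ff|FF
⇒ F over [I-1,I-2,II-1,II-2,II-3]: 6 consistent
W/I-1 ? ·: ww|Ww|WW
W/I-2 aff ·: Ww|WW
W/II-1 aff I-1×I-2: Ww|WW
W/II-2 ? I-1×I-2: ww|Ww|WW
W/II-3 aff I-1×I-2: Ww|WW
⇒ W over [I-1,I-2,II-1,II-2,II-3]: 32 consistent

I-1 ∈ {Ff WW, Ff Ww, Ff ww}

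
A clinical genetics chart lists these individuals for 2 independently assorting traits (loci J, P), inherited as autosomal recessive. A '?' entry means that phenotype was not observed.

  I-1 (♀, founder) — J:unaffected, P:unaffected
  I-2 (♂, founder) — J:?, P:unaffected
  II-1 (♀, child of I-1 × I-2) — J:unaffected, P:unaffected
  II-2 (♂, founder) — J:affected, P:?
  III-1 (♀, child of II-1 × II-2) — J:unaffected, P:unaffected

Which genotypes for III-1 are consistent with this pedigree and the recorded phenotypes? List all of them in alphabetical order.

III-1 ∈ {Jj PP, Jj Pp}

J/I-1 un ·: JJ|Jj
J/I-2 ? ·: JJ|Jj|jj
J/II-1 un I-1×I-2: JJ|Jj
J/II-2 aff ·: jj
J/III-1 un II-1×II-2: Jj
⇒ J over [I-1,I-2,II-1,II-2,III-1]: 9 consistent
P/I-1 un ·: PP|Pp
P/I-2 un ·: PP|Pp
P/II-1 un I-1×I-2: PP|Pp
P/II-2 ? ·: PP|Pp|pp
P/III-1 un II-1×II-2: PP|Pp
⇒ P over [I-1,I-2,II-1,II-2,III-1]: 31 consistent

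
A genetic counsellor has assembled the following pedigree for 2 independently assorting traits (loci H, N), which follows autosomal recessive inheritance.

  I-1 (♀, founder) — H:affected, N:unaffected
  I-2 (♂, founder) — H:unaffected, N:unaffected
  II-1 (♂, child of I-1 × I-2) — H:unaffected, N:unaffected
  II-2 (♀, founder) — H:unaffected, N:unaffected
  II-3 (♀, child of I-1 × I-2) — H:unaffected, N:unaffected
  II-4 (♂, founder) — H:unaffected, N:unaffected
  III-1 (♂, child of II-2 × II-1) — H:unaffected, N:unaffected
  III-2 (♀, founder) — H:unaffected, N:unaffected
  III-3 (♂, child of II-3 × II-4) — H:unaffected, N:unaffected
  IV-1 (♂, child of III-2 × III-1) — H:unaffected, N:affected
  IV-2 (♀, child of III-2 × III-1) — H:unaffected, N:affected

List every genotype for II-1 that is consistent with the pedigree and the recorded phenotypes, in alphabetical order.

H/I-1 aff ·: hh
H/I-2 un ·: HH|Hh
H/II-1 un I-1×I-2: Hh
H/II-2 un ·: HH|Hh
H/II-3 un I-1×I-2: Hh
H/II-4 un ·: HH|Hh
H/III-1 un II-2×II-1: HH|Hh
H/III-2 un ·: HH|Hh
H/III-3 un II-3×II-4: HH|Hh
H/IV-1 un III-2×III-1: HH|Hh
H/IV-2 un III-2×III-1: HH|Hh
⇒ H over [I-1,I-2,II-1,II-2,II-3,II-4,III-1,III-2,III-3,IV-1,IV-2]: 208 consistent
N/I-1 un ·: NN|Nn
N/I-2 un ·: NN|Nn
N/II-1 un I-1×I-2: NN|Nn
N/II-2 un ·: NN|Nn
N/II-3 un I-1×I-2: NN|Nn
N/II-4 un ·: NN|Nn
N/III-1 un II-2×II-1: Nn
N/III-2 un ·: Nn
N/III-3 un II-3×II-4: NN|Nn
N/IV-1 aff III-2×III-1: nn
N/IV-2 aff III-2×III-1: nn
⇒ N over [I-1,I-2,II-1,II-2,II-3,II-4,III-1,III-2,III-3,IV-1,IV-2]: 66 consistent

II-1 ∈ {Hh NN, Hh Nn}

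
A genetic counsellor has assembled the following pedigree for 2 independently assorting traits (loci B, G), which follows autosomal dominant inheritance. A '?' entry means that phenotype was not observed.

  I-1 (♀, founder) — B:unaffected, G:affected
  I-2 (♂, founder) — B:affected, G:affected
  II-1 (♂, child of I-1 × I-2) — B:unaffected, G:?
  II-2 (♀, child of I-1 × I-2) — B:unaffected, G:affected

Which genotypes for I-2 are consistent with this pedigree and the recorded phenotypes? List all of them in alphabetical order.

I-2 ∈ {Bb GG, Bb Gg}

B/I-1 un ·: bb
B/I-2 aff ·: Bb
B/II-1 un I-1×I-2: bb
B/II-2 un I-1×I-2: bb
⇒ B over [I-1,I-2,II-1,II-2]: 1 consistent
G/I-1 aff ·: Gg|GG
G/I-2 aff ·: Gg|GG
G/II-1 ? I-1×I-2: gg|Gg|GG
G/II-2 aff I-1×I-2: Gg|GG
⇒ G over [I-1,I-2,II-1,II-2]: 15 consistent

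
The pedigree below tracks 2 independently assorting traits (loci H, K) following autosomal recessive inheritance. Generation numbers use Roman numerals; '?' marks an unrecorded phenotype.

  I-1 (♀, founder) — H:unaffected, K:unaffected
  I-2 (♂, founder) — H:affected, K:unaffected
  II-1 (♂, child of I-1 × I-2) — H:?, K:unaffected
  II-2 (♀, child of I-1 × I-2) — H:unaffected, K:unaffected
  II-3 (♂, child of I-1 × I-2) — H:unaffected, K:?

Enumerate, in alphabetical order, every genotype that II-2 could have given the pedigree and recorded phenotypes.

II-2 ∈ {Hh KK, Hh Kk}

H/I-1 un ·: HH|Hh
H/I-2 aff ·: hh
H/II-1 ? I-1×I-2: Hh|hh
H/II-2 un I-1×I-2: Hh
H/II-3 un I-1×I-2: Hh
⇒ H over [I-1,I-2,II-1,II-2,II-3]: 3 consistent
K/I-1 un ·: KK|Kk
K/I-2 un ·: KK|Kk
K/II-1 un I-1×I-2: KK|Kk
K/II-2 un I-1×I-2: KK|Kk
K/II-3 ? I-1×I-2: KK|Kk|kk
⇒ K over [I-1,I-2,II-1,II-2,II-3]: 29 consistent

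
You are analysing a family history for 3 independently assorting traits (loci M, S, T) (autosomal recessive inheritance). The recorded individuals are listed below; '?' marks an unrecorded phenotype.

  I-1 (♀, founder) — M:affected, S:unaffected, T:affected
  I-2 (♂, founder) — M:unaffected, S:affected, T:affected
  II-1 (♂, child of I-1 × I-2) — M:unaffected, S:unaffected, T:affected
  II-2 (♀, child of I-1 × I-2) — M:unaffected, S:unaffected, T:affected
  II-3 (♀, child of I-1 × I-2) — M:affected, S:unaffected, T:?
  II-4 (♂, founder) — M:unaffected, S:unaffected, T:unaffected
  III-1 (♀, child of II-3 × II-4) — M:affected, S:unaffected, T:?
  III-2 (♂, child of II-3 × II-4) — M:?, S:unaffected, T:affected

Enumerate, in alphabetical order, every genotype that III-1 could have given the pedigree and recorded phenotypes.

M/I-1 aff ·: mm
M/I-2 un ·: Mm
M/II-1 un I-1×I-2: Mm
M/II-2 un I-1×I-2: Mm
M/II-3 aff I-1×I-2: mm
M/II-4 un ·: Mm
M/III-1 aff II-3×II-4: mm
M/III-2 ? II-3×II-4: Mm|mm
⇒ M over [I-1,I-2,II-1,II-2,II-3,II-4,III-1,III-2]: 2 consistent
S/I-1 un ·: SS|Ss
S/I-2 aff ·: ss
S/II-1 un I-1×I-2: Ss
S/II-2 un I-1×I-2: Ss
S/II-3 un I-1×I-2: Ss
S/II-4 un ·: SS|Ss
S/III-1 un II-3×II-4: SS|Ss
S/III-2 un II-3×II-4: SS|Ss
⇒ S over [I-1,I-2,II-1,II-2,II-3,II-4,III-1,III-2]: 16 consistent
T/I-1 aff ·: tt
T/I-2 aff ·: tt
T/II-1 aff I-1×I-2: tt
T/II-2 aff I-1×I-2: tt
T/II-3 ? I-1×I-2: tt
T/II-4 un ·: Tt
T/III-1 ? II-3×II-4: Tt|tt
T/III-2 aff II-3×II-4: tt
⇒ T over [I-1,I-2,II-1,II-2,II-3,II-4,III-1,III-2]: 2 consistent

III-1 ∈ {mm SS Tt, mm SS tt, mm Ss Tt, mm Ss tt}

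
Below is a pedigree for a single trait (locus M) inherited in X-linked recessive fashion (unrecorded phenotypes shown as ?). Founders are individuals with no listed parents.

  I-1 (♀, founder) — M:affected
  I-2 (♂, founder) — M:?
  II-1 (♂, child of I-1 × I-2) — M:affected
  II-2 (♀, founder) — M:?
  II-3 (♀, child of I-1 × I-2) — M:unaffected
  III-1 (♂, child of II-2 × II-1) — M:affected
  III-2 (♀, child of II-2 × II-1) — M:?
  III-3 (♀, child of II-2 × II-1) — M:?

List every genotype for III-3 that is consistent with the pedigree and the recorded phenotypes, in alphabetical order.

M/I-1 aff ·: X^mX^m
M/I-2 ? ·: X^MY
M/II-1 aff I-1×I-2: X^mY
M/II-2 ? ·: X^MX^m|X^mX^m
M/II-3 un I-1×I-2: X^MX^m
M/III-1 aff II-2×II-1: X^mY
M/III-2 ? II-2×II-1: X^MX^m|X^mX^m
M/III-3 ? II-2×II-1: X^MX^m|X^mX^m
⇒ M over [I-1,I-2,II-1,II-2,II-3,III-1,III-2,III-3]: 5 consistent

III-3 ∈ {X^MX^m, X^mX^m}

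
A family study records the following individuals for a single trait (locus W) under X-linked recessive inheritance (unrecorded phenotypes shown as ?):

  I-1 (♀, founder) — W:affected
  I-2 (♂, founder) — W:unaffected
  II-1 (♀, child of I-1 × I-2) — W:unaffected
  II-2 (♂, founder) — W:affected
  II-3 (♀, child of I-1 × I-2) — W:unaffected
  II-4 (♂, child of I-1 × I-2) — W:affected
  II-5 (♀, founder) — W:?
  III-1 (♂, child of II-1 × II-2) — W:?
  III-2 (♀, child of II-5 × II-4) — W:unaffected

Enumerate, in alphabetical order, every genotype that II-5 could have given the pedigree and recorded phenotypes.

II-5 ∈ {X^WX^W, X^WX^w}

W/I-1 aff ·: X^wX^w
W/I-2 un ·: X^WY
W/II-1 un I-1×I-2: X^WX^w
W/II-2 aff ·: X^wY
W/II-3 un I-1×I-2: X^WX^w
W/II-4 aff I-1×I-2: X^wY
W/II-5 ? ·: X^WX^W|X^WX^w
W/III-1 ? II-1×II-2: X^WY|X^wY
W/III-2 un II-5×II-4: X^WX^w
⇒ W over [I-1,I-2,II-1,II-2,II-3,II-4,II-5,III-1,III-2]: 4 consistent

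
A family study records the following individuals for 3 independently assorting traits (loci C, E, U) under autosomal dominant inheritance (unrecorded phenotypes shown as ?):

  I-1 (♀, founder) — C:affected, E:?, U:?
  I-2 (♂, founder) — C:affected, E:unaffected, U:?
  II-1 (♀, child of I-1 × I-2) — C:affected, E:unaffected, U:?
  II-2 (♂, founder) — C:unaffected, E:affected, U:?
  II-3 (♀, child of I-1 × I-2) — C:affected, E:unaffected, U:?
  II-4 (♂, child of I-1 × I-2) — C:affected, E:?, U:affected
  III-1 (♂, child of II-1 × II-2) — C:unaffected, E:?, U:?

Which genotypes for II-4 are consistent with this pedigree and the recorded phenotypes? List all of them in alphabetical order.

C/I-1 aff ·: Cc|CC
C/I-2 aff ·: Cc|CC
C/II-1 aff I-1×I-2: Cc
C/II-2 un ·: cc
C/II-3 aff I-1×I-2: Cc|CC
C/II-4 aff I-1×I-2: Cc|CC
C/III-1 un II-1×II-2: cc
⇒ C over [I-1,I-2,II-1,II-2,II-3,II-4,III-1]: 12 consistent
E/I-1 ? ·: ee|Ee
E/I-2 un ·: ee
E/II-1 un I-1×I-2: ee
E/II-2 aff ·: Ee|EE
E/II-3 un I-1×I-2: ee
E/II-4 ? I-1×I-2: ee|Ee
E/III-1 ? II-1×II-2: ee|Ee
⇒ E over [I-1,I-2,II-1,II-2,II-3,II-4,III-1]: 9 consistent
U/I-1 ? ·: uu|Uu|UU
U/I-2 ? ·: uu|Uu|UU
U/II-1 ? I-1×I-2: uu|Uu|UU
U/II-2 ? ·: uu|Uu|UU
U/II-3 ? I-1×I-2: uu|Uu|UU
U/II-4 aff I-1×I-2: Uu|UU
U/III-1 ? II-1×II-2: uu|Uu|UU
⇒ U over [I-1,I-2,II-1,II-2,II-3,II-4,III-1]: 240 consistent

II-4 ∈ {CC Ee UU, CC Ee Uu, CC ee UU, CC ee Uu, Cc Ee UU, Cc Ee Uu, Cc ee UU, Cc ee Uu}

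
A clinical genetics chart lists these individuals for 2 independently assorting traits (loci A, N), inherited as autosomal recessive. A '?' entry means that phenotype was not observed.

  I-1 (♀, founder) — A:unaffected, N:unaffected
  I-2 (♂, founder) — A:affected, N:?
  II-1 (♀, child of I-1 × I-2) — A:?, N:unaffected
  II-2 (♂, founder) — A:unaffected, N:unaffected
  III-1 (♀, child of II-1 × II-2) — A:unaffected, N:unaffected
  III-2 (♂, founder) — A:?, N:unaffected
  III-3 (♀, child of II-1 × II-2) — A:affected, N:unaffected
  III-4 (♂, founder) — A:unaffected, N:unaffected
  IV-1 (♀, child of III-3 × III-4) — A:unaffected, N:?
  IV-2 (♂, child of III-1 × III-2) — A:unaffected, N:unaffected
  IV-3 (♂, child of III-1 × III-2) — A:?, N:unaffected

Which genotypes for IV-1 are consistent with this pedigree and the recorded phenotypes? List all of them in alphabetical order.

IV-1 ∈ {Aa NN, Aa Nn, Aa nn}

A/I-1 un ·: AA|Aa
A/I-2 aff ·: aa
A/II-1 ? I-1×I-2: Aa|aa
A/II-2 un ·: Aa
A/III-1 un II-1×II-2: AA|Aa
A/III-2 ? ·: AA|Aa|aa
A/III-3 aff II-1×II-2: aa
A/III-4 un ·: AA|Aa
A/IV-1 un III-3×III-4: Aa
A/IV-2 un III-1×III-2: AA|Aa
A/IV-3 ? III-1×III-2: AA|Aa|aa
⇒ A over [I-1,I-2,II-1,II-2,III-1,III-2,III-3,III-4,IV-1,IV-2,IV-3]: 96 consistent
N/I-1 un ·: NN|Nn
N/I-2 ? ·: NN|Nn|nn
N/II-1 un I-1×I-2: NN|Nn
N/II-2 un ·: NN|Nn
N/III-1 un II-1×II-2: NN|Nn
N/III-2 un ·: NN|Nn
N/III-3 un II-1×II-2: NN|Nn
N/III-4 un ·: NN|Nn
N/IV-1 ? III-3×III-4: NN|Nn|nn
N/IV-2 un III-1×III-2: NN|Nn
N/IV-3 un III-1×III-2: NN|Nn
⇒ N over [I-1,I-2,II-1,II-2,III-1,III-2,III-3,III-4,IV-1,IV-2,IV-3]: 1516 consistent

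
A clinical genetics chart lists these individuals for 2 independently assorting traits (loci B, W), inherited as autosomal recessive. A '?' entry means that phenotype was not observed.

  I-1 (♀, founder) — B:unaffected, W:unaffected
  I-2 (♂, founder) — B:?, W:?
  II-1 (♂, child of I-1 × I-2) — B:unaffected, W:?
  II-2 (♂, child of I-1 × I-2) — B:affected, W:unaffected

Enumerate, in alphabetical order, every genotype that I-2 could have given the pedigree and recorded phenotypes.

B/I-1 un ·: Bb
B/I-2 ? ·: Bb|bb
B/II-1 un I-1×I-2: BB|Bb
B/II-2 aff I-1×I-2: bb
⇒ B over [I-1,I-2,II-1,II-2]: 3 consistent
W/I-1 un ·: WW|Ww
W/I-2 ? ·: WW|Ww|ww
W/II-1 ? I-1×I-2: WW|Ww|ww
W/II-2 un I-1×I-2: WW|Ww
⇒ W over [I-1,I-2,II-1,II-2]: 18 consistent

I-2 ∈ {Bb WW, Bb Ww, Bb ww, bb WW, bb Ww, bb ww}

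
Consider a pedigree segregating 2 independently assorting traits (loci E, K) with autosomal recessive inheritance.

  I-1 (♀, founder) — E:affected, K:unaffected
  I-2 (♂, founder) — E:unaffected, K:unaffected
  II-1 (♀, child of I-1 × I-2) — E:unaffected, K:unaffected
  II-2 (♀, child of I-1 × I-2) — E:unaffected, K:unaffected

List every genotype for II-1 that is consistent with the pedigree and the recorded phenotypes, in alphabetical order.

II-1 ∈ {Ee KK, Ee Kk}

E/I-1 aff ·: ee
E/I-2 un ·: EE|Ee
E/II-1 un I-1×I-2: Ee
E/II-2 un I-1×I-2: Ee
⇒ E over [I-1,I-2,II-1,II-2]: 2 consistent
K/I-1 un ·: KK|Kk
K/I-2 un ·: KK|Kk
K/II-1 un I-1×I-2: KK|Kk
K/II-2 un I-1×I-2: KK|Kk
⇒ K over [I-1,I-2,II-1,II-2]: 13 consistent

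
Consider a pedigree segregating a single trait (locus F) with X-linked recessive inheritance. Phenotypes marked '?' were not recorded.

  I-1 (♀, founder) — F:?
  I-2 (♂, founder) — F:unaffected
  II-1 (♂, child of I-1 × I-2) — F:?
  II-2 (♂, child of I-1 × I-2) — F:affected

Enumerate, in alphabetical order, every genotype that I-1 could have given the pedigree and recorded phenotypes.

I-1 ∈ {X^FX^f, X^fX^f}

F/I-1 ? ·: X^FX^f|X^fX^f
F/I-2 un ·: X^FY
F/II-1 ? I-1×I-2: X^FY|X^fY
F/II-2 aff I-1×I-2: X^fY
⇒ F over [I-1,I-2,II-1,II-2]: 3 consistent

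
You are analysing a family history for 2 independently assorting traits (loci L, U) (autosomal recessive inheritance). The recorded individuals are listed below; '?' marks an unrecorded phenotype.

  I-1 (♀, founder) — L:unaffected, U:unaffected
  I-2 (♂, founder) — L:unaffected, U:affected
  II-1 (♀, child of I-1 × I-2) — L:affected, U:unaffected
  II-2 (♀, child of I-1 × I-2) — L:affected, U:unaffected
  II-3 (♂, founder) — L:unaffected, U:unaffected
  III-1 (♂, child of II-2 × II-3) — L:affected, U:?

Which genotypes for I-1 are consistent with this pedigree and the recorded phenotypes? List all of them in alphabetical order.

I-1 ∈ {Ll UU, Ll Uu}

L/I-1 un ·: Ll
L/I-2 un ·: Ll
L/II-1 aff I-1×I-2: ll
L/II-2 aff I-1×I-2: ll
L/II-3 un ·: Ll
L/III-1 aff II-2×II-3: ll
⇒ L over [I-1,I-2,II-1,II-2,II-3,III-1]: 1 consistent
U/I-1 un ·: UU|Uu
U/I-2 aff ·: uu
U/II-1 un I-1×I-2: Uu
U/II-2 un I-1×I-2: Uu
U/II-3 un ·: UU|Uu
U/III-1 ? II-2×II-3: UU|Uu|uu
⇒ U over [I-1,I-2,II-1,II-2,II-3,III-1]: 10 consistent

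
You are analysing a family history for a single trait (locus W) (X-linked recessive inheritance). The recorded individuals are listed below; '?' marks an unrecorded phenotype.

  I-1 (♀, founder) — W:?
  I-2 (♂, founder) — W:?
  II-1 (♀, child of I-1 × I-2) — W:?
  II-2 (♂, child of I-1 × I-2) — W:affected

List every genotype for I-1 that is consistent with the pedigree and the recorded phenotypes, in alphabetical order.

I-1 ∈ {X^WX^w, X^wX^w}

W/I-1 ? ·: X^WX^w|X^wX^w
W/I-2 ? ·: X^WY|X^wY
W/II-1 ? I-1×I-2: X^WX^W|X^WX^w|X^wX^w
W/II-2 aff I-1×I-2: X^wY
⇒ W over [I-1,I-2,II-1,II-2]: 6 consistent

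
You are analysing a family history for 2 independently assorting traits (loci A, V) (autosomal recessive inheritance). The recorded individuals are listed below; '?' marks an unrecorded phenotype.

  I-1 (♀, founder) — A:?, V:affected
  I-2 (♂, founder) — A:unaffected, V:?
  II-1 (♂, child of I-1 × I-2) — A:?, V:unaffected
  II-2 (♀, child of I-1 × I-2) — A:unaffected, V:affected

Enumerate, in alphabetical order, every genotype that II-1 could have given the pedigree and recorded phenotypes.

A/I-1 ? ·: AA|Aa|aa
A/I-2 un ·: AA|Aa
A/II-1 ? I-1×I-2: AA|Aa|aa
A/II-2 un I-1×I-2: AA|Aa
⇒ A over [I-1,I-2,II-1,II-2]: 18 consistent
V/I-1 aff ·: vv
V/I-2 ? ·: Vv
V/II-1 un I-1×I-2: Vv
V/II-2 aff I-1×I-2: vv
⇒ V over [I-1,I-2,II-1,II-2]: 1 consistent

II-1 ∈ {AA Vv, Aa Vv, aa Vv}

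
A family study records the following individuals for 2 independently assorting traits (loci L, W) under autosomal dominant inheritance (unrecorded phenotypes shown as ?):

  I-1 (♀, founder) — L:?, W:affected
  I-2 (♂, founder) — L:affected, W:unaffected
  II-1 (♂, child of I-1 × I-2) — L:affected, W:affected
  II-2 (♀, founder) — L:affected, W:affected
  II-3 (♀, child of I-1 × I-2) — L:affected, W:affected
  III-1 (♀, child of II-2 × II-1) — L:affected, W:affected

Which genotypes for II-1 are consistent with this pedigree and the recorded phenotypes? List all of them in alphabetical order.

II-1 ∈ {LL Ww, Ll Ww}

L/I-1 ? ·: ll|Ll|LL
L/I-2 aff ·: Ll|LL
L/II-1 aff I-1×I-2: Ll|LL
L/II-2 aff ·: Ll|LL
L/II-3 aff I-1×I-2: Ll|LL
L/III-1 aff II-2×II-1: Ll|LL
⇒ L over [I-1,I-2,II-1,II-2,II-3,III-1]: 53 consistent
W/I-1 aff ·: Ww|WW
W/I-2 un ·: ww
W/II-1 aff I-1×I-2: Ww
W/II-2 aff ·: Ww|WW
W/II-3 aff I-1×I-2: Ww
W/III-1 aff II-2×II-1: Ww|WW
⇒ W over [I-1,I-2,II-1,II-2,II-3,III-1]: 8 consistent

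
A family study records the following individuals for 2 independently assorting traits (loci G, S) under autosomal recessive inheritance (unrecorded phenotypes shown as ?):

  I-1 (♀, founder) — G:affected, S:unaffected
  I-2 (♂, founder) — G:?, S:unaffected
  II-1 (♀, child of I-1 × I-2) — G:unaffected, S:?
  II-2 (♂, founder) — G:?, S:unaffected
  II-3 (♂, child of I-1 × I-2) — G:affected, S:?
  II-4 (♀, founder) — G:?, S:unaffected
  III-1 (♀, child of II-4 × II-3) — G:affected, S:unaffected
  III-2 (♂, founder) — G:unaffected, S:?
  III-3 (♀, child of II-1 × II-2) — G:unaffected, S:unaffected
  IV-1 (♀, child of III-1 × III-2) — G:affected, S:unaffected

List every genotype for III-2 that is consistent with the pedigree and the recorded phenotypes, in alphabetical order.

G/I-1 aff ·: gg
G/I-2 ? ·: Gg
G/II-1 un I-1×I-2: Gg
G/II-2 ? ·: GG|Gg|gg
G/II-3 aff I-1×I-2: gg
G/II-4 ? ·: Gg|gg
G/III-1 aff II-4×II-3: gg
G/III-2 un ·: Gg
G/III-3 un II-1×II-2: GG|Gg
G/IV-1 aff III-1×III-2: gg
⇒ G over [I-1,I-2,II-1,II-2,II-3,II-4,III-1,III-2,III-3,IV-1]: 10 consistent
S/I-1 un ·: SS|Ss
S/I-2 un ·: SS|Ss
S/II-1 ? I-1×I-2: SS|Ss|ss
S/II-2 un ·: SS|Ss
S/II-3 ? I-1×I-2: SS|Ss|ss
S/II-4 un ·: SS|Ss
S/III-1 un II-4×II-3: SS|Ss
S/III-2 ? ·: SS|Ss|ss
S/III-3 un II-1×II-2: SS|Ss
S/IV-1 un III-1×III-2: SS|Ss
⇒ S over [I-1,I-2,II-1,II-2,II-3,II-4,III-1,III-2,III-3,IV-1]: 842 consistent

III-2 ∈ {Gg SS, Gg Ss, Gg ss}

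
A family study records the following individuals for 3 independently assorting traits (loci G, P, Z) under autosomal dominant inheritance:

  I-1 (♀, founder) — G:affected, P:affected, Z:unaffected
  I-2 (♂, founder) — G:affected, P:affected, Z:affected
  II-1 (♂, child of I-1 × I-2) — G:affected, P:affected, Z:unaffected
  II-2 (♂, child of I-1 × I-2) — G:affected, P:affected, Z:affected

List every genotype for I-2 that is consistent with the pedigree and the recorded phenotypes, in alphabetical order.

G/I-1 aff ·: Gg|GG
G/I-2 aff ·: Gg|GG
G/II-1 aff I-1×I-2: Gg|GG
G/II-2 aff I-1×I-2: Gg|GG
⇒ G over [I-1,I-2,II-1,II-2]: 13 consistent
P/I-1 aff ·: Pp|PP
P/I-2 aff ·: Pp|PP
P/II-1 aff I-1×I-2: Pp|PP
P/II-2 aff I-1×I-2: Pp|PP
⇒ P over [I-1,I-2,II-1,II-2]: 13 consistent
Z/I-1 un ·: zz
Z/I-2 aff ·: Zz
Z/II-1 un I-1×I-2: zz
Z/II-2 aff I-1×I-2: Zz
⇒ Z over [I-1,I-2,II-1,II-2]: 1 consistent

I-2 ∈ {GG PP Zz, GG Pp Zz, Gg PP Zz, Gg Pp Zz}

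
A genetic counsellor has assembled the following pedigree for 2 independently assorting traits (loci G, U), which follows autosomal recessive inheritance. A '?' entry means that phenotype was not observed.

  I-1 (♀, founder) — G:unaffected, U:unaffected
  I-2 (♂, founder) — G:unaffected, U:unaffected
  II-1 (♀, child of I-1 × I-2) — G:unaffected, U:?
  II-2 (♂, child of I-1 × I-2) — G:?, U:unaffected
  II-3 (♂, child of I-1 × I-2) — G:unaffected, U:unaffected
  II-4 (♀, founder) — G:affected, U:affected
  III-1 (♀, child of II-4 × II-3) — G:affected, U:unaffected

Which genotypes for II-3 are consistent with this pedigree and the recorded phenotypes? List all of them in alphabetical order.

G/I-1 un ·: GG|Gg
G/I-2 un ·: GG|Gg
G/II-1 un I-1×I-2: GG|Gg
G/II-2 ? I-1×I-2: GG|Gg|gg
G/II-3 un I-1×I-2: Gg
G/II-4 aff ·: gg
G/III-1 aff II-4×II-3: gg
⇒ G over [I-1,I-2,II-1,II-2,II-3,II-4,III-1]: 14 consistent
U/I-1 un ·: UU|Uu
U/I-2 un ·: UU|Uu
U/II-1 ? I-1×I-2: UU|Uu|uu
U/II-2 un I-1×I-2: UU|Uu
U/II-3 un I-1×I-2: UU|Uu
U/II-4 aff ·: uu
U/III-1 un II-4×II-3: Uu
⇒ U over [I-1,I-2,II-1,II-2,II-3,II-4,III-1]: 29 consistent

II-3 ∈ {Gg UU, Gg Uu}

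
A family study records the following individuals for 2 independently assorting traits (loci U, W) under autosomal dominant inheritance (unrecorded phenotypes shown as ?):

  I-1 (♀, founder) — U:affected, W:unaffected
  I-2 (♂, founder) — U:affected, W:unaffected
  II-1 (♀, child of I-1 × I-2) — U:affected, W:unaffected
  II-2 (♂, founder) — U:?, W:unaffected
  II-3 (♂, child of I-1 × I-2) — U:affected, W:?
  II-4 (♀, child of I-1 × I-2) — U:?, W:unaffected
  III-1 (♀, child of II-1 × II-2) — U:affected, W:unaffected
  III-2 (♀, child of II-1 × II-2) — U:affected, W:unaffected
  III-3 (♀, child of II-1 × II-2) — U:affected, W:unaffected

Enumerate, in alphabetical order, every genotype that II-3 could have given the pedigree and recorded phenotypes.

II-3 ∈ {UU ww, Uu ww}

U/I-1 aff ·: Uu|UU
U/I-2 aff ·: Uu|UU
U/II-1 aff I-1×I-2: Uu|UU
U/II-2 ? ·: uu|Uu|UU
U/II-3 aff I-1×I-2: Uu|UU
U/II-4 ? I-1×I-2: uu|Uu|UU
U/III-1 aff II-1×II-2: Uu|UU
U/III-2 aff II-1×II-2: Uu|UU
U/III-3 aff II-1×II-2: Uu|UU
⇒ U over [I-1,I-2,II-1,II-2,II-3,II-4,III-1,III-2,III-3]: 388 consistent
W/I-1 un ·: ww
W/I-2 un ·: ww
W/II-1 un I-1×I-2: ww
W/II-2 un ·: ww
W/II-3 ? I-1×I-2: ww
W/II-4 un I-1×I-2: ww
W/III-1 un II-1×II-2: ww
W/III-2 un II-1×II-2: ww
W/III-3 un II-1×II-2: ww
⇒ W over [I-1,I-2,II-1,II-2,II-3,II-4,III-1,III-2,III-3]: 1 consistent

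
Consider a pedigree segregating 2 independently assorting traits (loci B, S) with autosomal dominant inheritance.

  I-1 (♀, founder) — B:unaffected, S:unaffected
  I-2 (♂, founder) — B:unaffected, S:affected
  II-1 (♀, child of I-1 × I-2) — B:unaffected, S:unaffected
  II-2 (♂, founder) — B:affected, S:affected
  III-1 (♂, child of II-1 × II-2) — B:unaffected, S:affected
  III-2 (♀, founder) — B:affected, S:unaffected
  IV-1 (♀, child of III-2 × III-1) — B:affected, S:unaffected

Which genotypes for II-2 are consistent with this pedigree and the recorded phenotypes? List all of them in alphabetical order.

II-2 ∈ {Bb SS, Bb Ss}

B/I-1 un ·: bb
B/I-2 un ·: bb
B/II-1 un I-1×I-2: bb
B/II-2 aff ·: Bb
B/III-1 un II-1×II-2: bb
B/III-2 aff ·: Bb|BB
B/IV-1 aff III-2×III-1: Bb
⇒ B over [I-1,I-2,II-1,II-2,III-1,III-2,IV-1]: 2 consistent
S/I-1 un ·: ss
S/I-2 aff ·: Ss
S/II-1 un I-1×I-2: ss
S/II-2 aff ·: Ss|SS
S/III-1 aff II-1×II-2: Ss
S/III-2 un ·: ss
S/IV-1 un III-2×III-1: ss
⇒ S over [I-1,I-2,II-1,II-2,III-1,III-2,IV-1]: 2 consistent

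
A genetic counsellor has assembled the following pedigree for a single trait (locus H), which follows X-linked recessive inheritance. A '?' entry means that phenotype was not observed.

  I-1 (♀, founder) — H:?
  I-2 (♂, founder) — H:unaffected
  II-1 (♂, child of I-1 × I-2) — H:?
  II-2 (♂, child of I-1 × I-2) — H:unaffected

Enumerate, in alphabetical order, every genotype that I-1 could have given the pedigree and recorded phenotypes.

H/I-1 ? ·: X^HX^H|X^HX^h
H/I-2 un ·: X^HY
H/II-1 ? I-1×I-2: X^HY|X^hY
H/II-2 un I-1×I-2: X^HY
⇒ H over [I-1,I-2,II-1,II-2]: 3 consistent

I-1 ∈ {X^HX^H, X^HX^h}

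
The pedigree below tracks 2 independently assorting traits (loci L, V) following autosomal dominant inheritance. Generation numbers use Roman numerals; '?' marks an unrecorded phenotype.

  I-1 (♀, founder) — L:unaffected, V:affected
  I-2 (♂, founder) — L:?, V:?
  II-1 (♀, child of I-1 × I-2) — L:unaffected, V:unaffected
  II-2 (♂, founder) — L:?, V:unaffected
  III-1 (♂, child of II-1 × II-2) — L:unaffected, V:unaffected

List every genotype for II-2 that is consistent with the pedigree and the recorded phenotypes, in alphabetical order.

L/I-1 un ·: ll
L/I-2 ? ·: ll|Ll
L/II-1 un I-1×I-2: ll
L/II-2 ? ·: ll|Ll
L/III-1 un II-1×II-2: ll
⇒ L over [I-1,I-2,II-1,II-2,III-1]: 4 consistent
V/I-1 aff ·: Vv
V/I-2 ? ·: vv|Vv
V/II-1 un I-1×I-2: vv
V/II-2 un ·: vv
V/III-1 un II-1×II-2: vv
⇒ V over [I-1,I-2,II-1,II-2,III-1]: 2 consistent

II-2 ∈ {Ll vv, ll vv}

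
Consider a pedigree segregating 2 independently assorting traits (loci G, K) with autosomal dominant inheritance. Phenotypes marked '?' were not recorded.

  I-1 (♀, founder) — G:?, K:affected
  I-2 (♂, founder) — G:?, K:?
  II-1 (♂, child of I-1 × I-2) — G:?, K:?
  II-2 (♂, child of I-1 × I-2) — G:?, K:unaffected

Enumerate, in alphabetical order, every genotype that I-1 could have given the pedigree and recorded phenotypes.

I-1 ∈ {GG Kk, Gg Kk, gg Kk}

G/I-1 ? ·: gg|Gg|GG
G/I-2 ? ·: gg|Gg|GG
G/II-1 ? I-1×I-2: gg|Gg|GG
G/II-2 ? I-1×I-2: gg|Gg|GG
⇒ G over [I-1,I-2,II-1,II-2]: 29 consistent
K/I-1 aff ·: Kk
K/I-2 ? ·: kk|Kk
K/II-1 ? I-1×I-2: kk|Kk|KK
K/II-2 un I-1×I-2: kk
⇒ K over [I-1,I-2,II-1,II-2]: 5 consistent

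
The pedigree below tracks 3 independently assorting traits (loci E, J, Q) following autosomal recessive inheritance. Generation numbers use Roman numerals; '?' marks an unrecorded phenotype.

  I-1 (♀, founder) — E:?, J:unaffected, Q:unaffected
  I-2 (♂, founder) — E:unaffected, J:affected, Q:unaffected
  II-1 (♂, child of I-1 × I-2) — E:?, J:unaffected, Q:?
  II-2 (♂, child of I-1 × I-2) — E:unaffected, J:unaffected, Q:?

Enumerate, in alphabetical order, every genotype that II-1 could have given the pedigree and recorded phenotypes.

E/I-1 ? ·: EE|Ee|ee
E/I-2 un ·: EE|Ee
E/II-1 ? I-1×I-2: EE|Ee|ee
E/II-2 un I-1×I-2: EE|Ee
⇒ E over [I-1,I-2,II-1,II-2]: 18 consistent
J/I-1 un ·: JJ|Jj
J/I-2 aff ·: jj
J/II-1 un I-1×I-2: Jj
J/II-2 un I-1×I-2: Jj
⇒ J over [I-1,I-2,II-1,II-2]: 2 consistent
Q/I-1 un ·: QQ|Qq
Q/I-2 un ·: QQ|Qq
Q/II-1 ? I-1×I-2: QQ|Qq|qq
Q/II-2 ? I-1×I-2: QQ|Qq|qq
⇒ Q over [I-1,I-2,II-1,II-2]: 18 consistent

II-1 ∈ {EE Jj QQ, EE Jj Qq, EE Jj qq, Ee Jj QQ, Ee Jj Qq, Ee Jj qq, ee Jj QQ, ee Jj Qq, ee Jj qq}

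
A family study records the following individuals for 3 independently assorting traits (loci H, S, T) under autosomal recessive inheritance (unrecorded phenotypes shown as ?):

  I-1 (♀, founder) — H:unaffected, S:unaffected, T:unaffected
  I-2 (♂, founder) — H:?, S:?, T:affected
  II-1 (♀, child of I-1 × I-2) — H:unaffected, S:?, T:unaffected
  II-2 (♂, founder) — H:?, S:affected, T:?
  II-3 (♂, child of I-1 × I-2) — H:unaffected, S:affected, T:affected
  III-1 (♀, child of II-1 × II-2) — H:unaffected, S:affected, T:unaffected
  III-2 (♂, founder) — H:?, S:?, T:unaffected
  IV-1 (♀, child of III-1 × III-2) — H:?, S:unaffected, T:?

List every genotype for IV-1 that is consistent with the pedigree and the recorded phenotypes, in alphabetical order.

H/I-1 un ·: HH|Hh
H/I-2 ? ·: HH|Hh|hh
H/II-1 un I-1×I-2: HH|Hh
H/II-2 ? ·: HH|Hh|hh
H/II-3 un I-1×I-2: HH|Hh
H/III-1 un II-1×II-2: HH|Hh
H/III-2 ? ·: HH|Hh|hh
H/IV-1 ? III-1×III-2: HH|Hh|hh
⇒ H over [I-1,I-2,II-1,II-2,II-3,III-1,III-2,IV-1]: 386 consistent
S/I-1 un ·: Ss
S/I-2 ? ·: Ss|ss
S/II-1 ? I-1×I-2: Ss|ss
S/II-2 aff ·: ss
S/II-3 aff I-1×I-2: ss
S/III-1 aff II-1×II-2: ss
S/III-2 ? ·: SS|Ss
S/IV-1 un III-1×III-2: Ss
⇒ S over [I-1,I-2,II-1,II-2,II-3,III-1,III-2,IV-1]: 8 consistent
T/I-1 un ·: Tt
T/I-2 aff ·: tt
T/II-1 un I-1×I-2: Tt
T/II-2 ? ·: TT|Tt|tt
T/II-3 aff I-1×I-2: tt
T/III-1 un II-1×II-2: TT|Tt
T/III-2 un ·: TT|Tt
T/IV-1 ? III-1×III-2: TT|Tt|tt
⇒ T over [I-1,I-2,II-1,II-2,II-3,III-1,III-2,IV-1]: 21 consistent

IV-1 ∈ {HH Ss TT, HH Ss Tt, HH Ss tt, Hh Ss TT, Hh Ss Tt, Hh Ss tt, hh Ss TT, hh Ss Tt, hh Ss tt}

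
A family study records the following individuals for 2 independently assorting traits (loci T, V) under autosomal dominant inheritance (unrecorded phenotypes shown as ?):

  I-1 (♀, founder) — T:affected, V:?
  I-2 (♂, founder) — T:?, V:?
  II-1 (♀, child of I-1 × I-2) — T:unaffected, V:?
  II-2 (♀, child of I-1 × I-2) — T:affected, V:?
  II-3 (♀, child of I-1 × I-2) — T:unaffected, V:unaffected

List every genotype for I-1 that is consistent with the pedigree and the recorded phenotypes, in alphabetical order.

T/I-1 aff ·: Tt
T/I-2 ? ·: tt|Tt
T/II-1 un I-1×I-2: tt
T/II-2 aff I-1×I-2: Tt|TT
T/II-3 un I-1×I-2: tt
⇒ T over [I-1,I-2,II-1,II-2,II-3]: 3 consistent
V/I-1 ? ·: vv|Vv
V/I-2 ? ·: vv|Vv
V/II-1 ? I-1×I-2: vv|Vv|VV
V/II-2 ? I-1×I-2: vv|Vv|VV
V/II-3 un I-1×I-2: vv
⇒ V over [I-1,I-2,II-1,II-2,II-3]: 18 consistent

I-1 ∈ {Tt Vv, Tt vv}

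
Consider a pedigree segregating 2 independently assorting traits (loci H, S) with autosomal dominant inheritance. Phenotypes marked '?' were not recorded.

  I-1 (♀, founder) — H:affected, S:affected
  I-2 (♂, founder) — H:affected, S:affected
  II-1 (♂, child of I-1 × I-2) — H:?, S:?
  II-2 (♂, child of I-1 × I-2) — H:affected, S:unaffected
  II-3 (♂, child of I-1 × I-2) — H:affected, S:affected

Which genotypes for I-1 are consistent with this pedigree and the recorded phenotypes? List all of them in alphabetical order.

I-1 ∈ {HH Ss, Hh Ss}

H/I-1 aff ·: Hh|HH
H/I-2 aff ·: Hh|HH
H/II-1 ? I-1×I-2: hh|Hh|HH
H/II-2 aff I-1×I-2: Hh|HH
H/II-3 aff I-1×I-2: Hh|HH
⇒ H over [I-1,I-2,II-1,II-2,II-3]: 29 consistent
S/I-1 aff ·: Ss
S/I-2 aff ·: Ss
S/II-1 ? I-1×I-2: ss|Ss|SS
S/II-2 un I-1×I-2: ss
S/II-3 aff I-1×I-2: Ss|SS
⇒ S over [I-1,I-2,II-1,II-2,II-3]: 6 consistent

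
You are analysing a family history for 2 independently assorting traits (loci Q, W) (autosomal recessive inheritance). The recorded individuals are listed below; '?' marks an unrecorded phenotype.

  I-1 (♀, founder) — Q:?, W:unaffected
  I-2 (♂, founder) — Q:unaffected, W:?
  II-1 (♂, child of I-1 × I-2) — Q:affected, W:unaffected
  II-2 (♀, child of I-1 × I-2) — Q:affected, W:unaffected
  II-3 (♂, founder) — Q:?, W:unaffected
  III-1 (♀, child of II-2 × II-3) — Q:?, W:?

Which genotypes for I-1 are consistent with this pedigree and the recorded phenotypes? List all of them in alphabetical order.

I-1 ∈ {Qq WW, Qq Ww, qq WW, qq Ww}

Q/I-1 ? ·: Qq|qq
Q/I-2 un ·: Qq
Q/II-1 aff I-1×I-2: qq
Q/II-2 aff I-1×I-2: qq
Q/II-3 ? ·: QQ|Qq|qq
Q/III-1 ? II-2×II-3: Qq|qq
⇒ Q over [I-1,I-2,II-1,II-2,II-3,III-1]: 8 consistent
W/I-1 un ·: WW|Ww
W/I-2 ? ·: WW|Ww|ww
W/II-1 un I-1×I-2: WW|Ww
W/II-2 un I-1×I-2: WW|Ww
W/II-3 un ·: WW|Ww
W/III-1 ? II-2×II-3: WW|Ww|ww
⇒ W over [I-1,I-2,II-1,II-2,II-3,III-1]: 61 consistent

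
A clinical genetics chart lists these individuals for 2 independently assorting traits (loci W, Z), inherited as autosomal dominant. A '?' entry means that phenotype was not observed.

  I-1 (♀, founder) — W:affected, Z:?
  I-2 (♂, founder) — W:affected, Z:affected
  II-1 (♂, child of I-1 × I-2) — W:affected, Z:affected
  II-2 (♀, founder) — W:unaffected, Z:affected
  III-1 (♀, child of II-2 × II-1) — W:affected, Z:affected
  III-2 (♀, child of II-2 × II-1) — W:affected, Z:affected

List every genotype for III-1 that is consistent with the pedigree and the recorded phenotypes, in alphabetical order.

W/I-1 aff ·: Ww|WW
W/I-2 aff ·: Ww|WW
W/II-1 aff I-1×I-2: Ww|WW
W/II-2 un ·: ww
W/III-1 aff II-2×II-1: Ww
W/III-2 aff II-2×II-1: Ww
⇒ W over [I-1,I-2,II-1,II-2,III-1,III-2]: 7 consistent
Z/I-1 ? ·: zz|Zz|ZZ
Z/I-2 aff ·: Zz|ZZ
Z/II-1 aff I-1×I-2: Zz|ZZ
Z/II-2 aff ·: Zz|ZZ
Z/III-1 aff II-2×II-1: Zz|ZZ
Z/III-2 aff II-2×II-1: Zz|ZZ
⇒ Z over [I-1,I-2,II-1,II-2,III-1,III-2]: 60 consistent

III-1 ∈ {Ww ZZ, Ww Zz}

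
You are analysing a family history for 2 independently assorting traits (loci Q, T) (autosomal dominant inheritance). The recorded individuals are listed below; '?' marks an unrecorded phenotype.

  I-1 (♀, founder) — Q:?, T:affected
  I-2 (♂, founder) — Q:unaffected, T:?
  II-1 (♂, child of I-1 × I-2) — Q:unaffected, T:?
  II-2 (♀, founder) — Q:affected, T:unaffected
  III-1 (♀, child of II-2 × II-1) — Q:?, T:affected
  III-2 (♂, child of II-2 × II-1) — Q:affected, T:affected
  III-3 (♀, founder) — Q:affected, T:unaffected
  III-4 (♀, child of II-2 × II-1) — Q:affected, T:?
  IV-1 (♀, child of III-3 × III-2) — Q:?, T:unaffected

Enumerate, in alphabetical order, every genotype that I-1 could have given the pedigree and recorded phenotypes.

I-1 ∈ {Qq TT, Qq Tt, qq TT, qq Tt}

Q/I-1 ? ·: qq|Qq
Q/I-2 un ·: qq
Q/II-1 un I-1×I-2: qq
Q/II-2 aff ·: Qq|QQ
Q/III-1 ? II-2×II-1: qq|Qq
Q/III-2 aff II-2×II-1: Qq
Q/III-3 aff ·: Qq|QQ
Q/III-4 aff II-2×II-1: Qq
Q/IV-1 ? III-3×III-2: qq|Qq|QQ
⇒ Q over [I-1,I-2,II-1,II-2,III-1,III-2,III-3,III-4,IV-1]: 30 consistent
T/I-1 aff ·: Tt|TT
T/I-2 ? ·: tt|Tt|TT
T/II-1 ? I-1×I-2: Tt|TT
T/II-2 un ·: tt
T/III-1 aff II-2×II-1: Tt
T/III-2 aff II-2×II-1: Tt
T/III-3 un ·: tt
T/III-4 ? II-2×II-1: tt|Tt
T/IV-1 un III-3×III-2: tt
⇒ T over [I-1,I-2,II-1,II-2,III-1,III-2,III-3,III-4,IV-1]: 14 consistent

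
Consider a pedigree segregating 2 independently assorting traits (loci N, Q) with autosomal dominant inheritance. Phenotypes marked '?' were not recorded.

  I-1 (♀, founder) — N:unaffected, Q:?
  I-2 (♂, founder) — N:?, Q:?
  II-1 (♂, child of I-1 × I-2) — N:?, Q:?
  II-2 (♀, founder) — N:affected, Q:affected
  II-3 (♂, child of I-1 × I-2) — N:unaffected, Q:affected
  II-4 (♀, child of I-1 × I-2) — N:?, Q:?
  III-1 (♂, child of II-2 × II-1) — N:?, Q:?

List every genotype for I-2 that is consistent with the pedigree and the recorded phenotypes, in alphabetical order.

I-2 ∈ {Nn QQ, Nn Qq, Nn qq, nn QQ, nn Qq, nn qq}

N/I-1 un ·: nn
N/I-2 ? ·: nn|Nn
N/II-1 ? I-1×I-2: nn|Nn
N/II-2 aff ·: Nn|NN
N/II-3 un I-1×I-2: nn
N/II-4 ? I-1×I-2: nn|Nn
N/III-1 ? II-2×II-1: nn|Nn|NN
⇒ N over [I-1,I-2,II-1,II-2,II-3,II-4,III-1]: 19 consistent
Q/I-1 ? ·: qq|Qq|QQ
Q/I-2 ? ·: qq|Qq|QQ
Q/II-1 ? I-1×I-2: qq|Qq|QQ
Q/II-2 aff ·: Qq|QQ
Q/II-3 aff I-1×I-2: Qq|QQ
Q/II-4 ? I-1×I-2: qq|Qq|QQ
Q/III-1 ? II-2×II-1: qq|Qq|QQ
⇒ Q over [I-1,I-2,II-1,II-2,II-3,II-4,III-1]: 175 consistent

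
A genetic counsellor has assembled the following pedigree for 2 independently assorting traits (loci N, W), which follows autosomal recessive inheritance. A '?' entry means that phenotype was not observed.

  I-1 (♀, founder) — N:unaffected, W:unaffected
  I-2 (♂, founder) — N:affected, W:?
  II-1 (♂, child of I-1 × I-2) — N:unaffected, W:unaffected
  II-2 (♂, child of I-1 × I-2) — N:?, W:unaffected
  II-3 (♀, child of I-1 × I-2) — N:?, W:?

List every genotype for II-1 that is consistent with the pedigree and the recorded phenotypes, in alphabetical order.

N/I-1 un ·: NN|Nn
N/I-2 aff ·: nn
N/II-1 un I-1×I-2: Nn
N/II-2 ? I-1×I-2: Nn|nn
N/II-3 ? I-1×I-2: Nn|nn
⇒ N over [I-1,I-2,II-1,II-2,II-3]: 5 consistent
W/I-1 un ·: WW|Ww
W/I-2 ? ·: WW|Ww|ww
W/II-1 un I-1×I-2: WW|Ww
W/II-2 un I-1×I-2: WW|Ww
W/II-3 ? I-1×I-2: WW|Ww|ww
⇒ W over [I-1,I-2,II-1,II-2,II-3]: 32 consistent

II-1 ∈ {Nn WW, Nn Ww}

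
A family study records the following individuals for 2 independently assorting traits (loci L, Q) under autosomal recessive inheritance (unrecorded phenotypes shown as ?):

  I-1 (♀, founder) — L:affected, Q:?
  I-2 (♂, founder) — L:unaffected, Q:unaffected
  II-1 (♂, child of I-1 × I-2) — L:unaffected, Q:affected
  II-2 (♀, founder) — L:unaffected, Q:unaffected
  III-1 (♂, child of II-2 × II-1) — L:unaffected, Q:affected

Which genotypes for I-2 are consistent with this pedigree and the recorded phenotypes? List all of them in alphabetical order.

I-2 ∈ {LL Qq, Ll Qq}

L/I-1 aff ·: ll
L/I-2 un ·: LL|Ll
L/II-1 un I-1×I-2: Ll
L/II-2 un ·: LL|Ll
L/III-1 un II-2×II-1: LL|Ll
⇒ L over [I-1,I-2,II-1,II-2,III-1]: 8 consistent
Q/I-1 ? ·: Qq|qq
Q/I-2 un ·: Qq
Q/II-1 aff I-1×I-2: qq
Q/II-2 un ·: Qq
Q/III-1 aff II-2×II-1: qq
⇒ Q over [I-1,I-2,II-1,II-2,III-1]: 2 consistent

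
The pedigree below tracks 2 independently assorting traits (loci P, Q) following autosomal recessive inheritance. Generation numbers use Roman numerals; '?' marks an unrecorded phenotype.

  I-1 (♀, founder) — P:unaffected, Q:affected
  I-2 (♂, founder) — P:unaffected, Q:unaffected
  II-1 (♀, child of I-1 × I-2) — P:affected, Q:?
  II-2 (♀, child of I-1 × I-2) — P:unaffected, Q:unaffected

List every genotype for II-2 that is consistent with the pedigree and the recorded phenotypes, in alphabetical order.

II-2 ∈ {PP Qq, Pp Qq}

P/I-1 un ·: Pp
P/I-2 un ·: Pp
P/II-1 aff I-1×I-2: pp
P/II-2 un I-1×I-2: PP|Pp
⇒ P over [I-1,I-2,II-1,II-2]: 2 consistent
Q/I-1 aff ·: qq
Q/I-2 un ·: QQ|Qq
Q/II-1 ? I-1×I-2: Qq|qq
Q/II-2 un I-1×I-2: Qq
⇒ Q over [I-1,I-2,II-1,II-2]: 3 consistent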